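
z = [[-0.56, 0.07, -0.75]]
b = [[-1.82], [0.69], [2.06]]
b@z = [[1.02,  -0.13,  1.36], [-0.39,  0.05,  -0.52], [-1.15,  0.14,  -1.54]]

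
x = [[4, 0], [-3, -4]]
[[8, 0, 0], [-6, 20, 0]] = x@ [[2, 0, 0], [0, -5, 0]]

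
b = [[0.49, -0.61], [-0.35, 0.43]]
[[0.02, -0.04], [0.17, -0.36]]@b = [[0.02,-0.03],[0.21,-0.26]]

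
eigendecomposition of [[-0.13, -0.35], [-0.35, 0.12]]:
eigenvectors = [[-0.82, 0.58],[-0.58, -0.82]]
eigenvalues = [-0.38, 0.37]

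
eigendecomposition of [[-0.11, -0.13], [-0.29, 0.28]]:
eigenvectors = [[-0.85, 0.27], [-0.52, -0.96]]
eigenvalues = [-0.19, 0.36]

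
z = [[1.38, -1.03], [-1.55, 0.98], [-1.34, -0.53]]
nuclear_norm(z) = 3.80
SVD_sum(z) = [[1.53, -0.71], [-1.65, 0.76], [-0.9, 0.42]] + [[-0.15, -0.32], [0.10, 0.22], [-0.44, -0.95]]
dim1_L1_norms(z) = [2.41, 2.53, 1.87]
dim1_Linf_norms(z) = [1.38, 1.55, 1.34]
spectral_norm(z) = 2.67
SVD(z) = [[-0.63, 0.32], [0.68, -0.21], [0.37, 0.92]] @ diag([2.6706288024271965, 1.12802562011963]) @ [[-0.91, 0.42], [-0.42, -0.91]]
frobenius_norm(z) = 2.90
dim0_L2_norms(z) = [2.47, 1.52]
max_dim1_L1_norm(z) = 2.53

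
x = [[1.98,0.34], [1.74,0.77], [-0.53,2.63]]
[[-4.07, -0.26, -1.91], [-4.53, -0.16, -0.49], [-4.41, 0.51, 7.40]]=x @ [[-1.71, -0.16, -1.4], [-2.02, 0.16, 2.53]]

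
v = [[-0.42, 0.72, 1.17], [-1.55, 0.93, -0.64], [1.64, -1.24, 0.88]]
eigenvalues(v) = [(2.22+0j), (-0.42+0.37j), (-0.42-0.37j)]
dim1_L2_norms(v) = [1.44, 1.92, 2.24]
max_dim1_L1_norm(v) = 3.76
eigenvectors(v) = [[-0.18+0.00j,0.70+0.00j,(0.7-0j)],[0.60+0.00j,(0.58+0.2j),0.58-0.20j],[-0.78+0.00j,(-0.35+0.09j),-0.35-0.09j]]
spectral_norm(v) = 2.96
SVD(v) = [[-0.12, 0.99, -0.04], [-0.65, -0.05, 0.76], [0.75, 0.11, 0.65]] @ diag([2.9567943061255506, 1.4045788908324235, 0.16378513574645331]) @ [[0.77, -0.55, 0.32], [-0.11, 0.38, 0.92], [-0.62, -0.75, 0.23]]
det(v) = 0.68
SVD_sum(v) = [[-0.27, 0.19, -0.11],  [-1.48, 1.05, -0.61],  [1.72, -1.22, 0.71]] + [[-0.15,0.52,1.28], [0.01,-0.03,-0.06], [-0.02,0.06,0.15]] + [[0.0, 0.00, -0.0], [-0.08, -0.09, 0.03], [-0.07, -0.08, 0.02]]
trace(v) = 1.39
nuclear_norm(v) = 4.53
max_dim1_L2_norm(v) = 2.24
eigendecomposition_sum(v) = [[(0.29+0j), -0.15+0.00j, 0.33+0.00j], [(-0.98-0j), (0.51+0j), (-1.1+0j)], [(1.27+0j), -0.66+0.00j, 1.42+0.00j]] + [[(-0.36-0.04j), (0.44+0.52j), 0.42+0.42j], [(-0.28-0.14j), (0.21+0.56j), 0.23+0.47j], [(0.19-0.03j), -0.29-0.21j, (-0.27-0.15j)]] + [[-0.36+0.04j,(0.44-0.52j),0.42-0.42j],[(-0.28+0.14j),0.21-0.56j,0.23-0.47j],[0.19+0.03j,(-0.29+0.21j),-0.27+0.15j]]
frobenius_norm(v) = 3.28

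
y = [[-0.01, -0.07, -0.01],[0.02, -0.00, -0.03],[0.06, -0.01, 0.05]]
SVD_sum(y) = [[-0.02,  -0.0,  -0.02], [-0.0,  -0.00,  -0.0], [0.06,  0.01,  0.05]] + [[0.01, -0.07, 0.01], [0.0, -0.00, 0.0], [0.0, -0.02, 0.00]] + [[-0.00,-0.00,0.0],  [0.02,0.00,-0.03],  [0.00,0.00,-0.00]]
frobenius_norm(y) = 0.11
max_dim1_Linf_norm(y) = 0.07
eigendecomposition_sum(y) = [[0.01+0.00j, (-0.01+0j), 0.01+0.00j], [(-0.01-0j), (0.01-0j), -0.02-0.00j], [0.03+0.00j, (-0.04+0j), 0.05+0.00j]] + [[(-0.01+0.02j), (-0.03-0j), (-0.01-0.01j)], [0.02+0.01j, (-0.01+0.02j), -0.01+0.01j], [0.02-0.01j, 0.01+0.02j, 0.01j]] + [[-0.01-0.02j,-0.03+0.00j,(-0.01+0.01j)], [(0.02-0.01j),(-0.01-0.02j),(-0.01-0.01j)], [(0.02+0.01j),(0.01-0.02j),-0.01j]]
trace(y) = 0.04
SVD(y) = [[-0.31,  0.95,  -0.02], [-0.06,  0.00,  1.0], [0.95,  0.31,  0.06]] @ diag([0.07968610255825914, 0.07049771569779119, 0.03577984265571907]) @ [[0.74, 0.15, 0.66],  [0.13, -0.99, 0.08],  [0.66, 0.02, -0.75]]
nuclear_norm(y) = 0.19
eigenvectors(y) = [[0.20+0.00j, (-0.71+0j), -0.71-0.00j], [(-0.35+0j), (-0.08+0.48j), (-0.08-0.48j)], [(0.92+0j), (0.35+0.37j), (0.35-0.37j)]]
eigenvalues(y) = [(0.07+0j), (-0.01+0.05j), (-0.01-0.05j)]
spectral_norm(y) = 0.08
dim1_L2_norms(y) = [0.07, 0.04, 0.08]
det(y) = 0.00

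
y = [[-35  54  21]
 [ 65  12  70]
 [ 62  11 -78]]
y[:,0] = [-35, 65, 62]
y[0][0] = -35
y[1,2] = 70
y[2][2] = -78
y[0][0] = -35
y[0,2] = 21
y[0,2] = 21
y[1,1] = 12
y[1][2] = 70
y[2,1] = 11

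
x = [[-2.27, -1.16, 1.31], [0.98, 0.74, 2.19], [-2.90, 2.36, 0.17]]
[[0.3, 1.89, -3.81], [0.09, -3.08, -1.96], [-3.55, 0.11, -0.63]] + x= [[-1.97, 0.73, -2.50],[1.07, -2.34, 0.23],[-6.45, 2.47, -0.46]]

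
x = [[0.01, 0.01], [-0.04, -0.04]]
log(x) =[[(-51.51-1.05j), (-12-1.05j)], [48.00+4.19j, (8.49+4.19j)]]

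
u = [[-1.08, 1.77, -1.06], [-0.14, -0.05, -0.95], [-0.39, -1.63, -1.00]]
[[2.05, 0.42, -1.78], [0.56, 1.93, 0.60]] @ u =[[-1.58, 6.51, -0.79], [-1.11, -0.08, -3.03]]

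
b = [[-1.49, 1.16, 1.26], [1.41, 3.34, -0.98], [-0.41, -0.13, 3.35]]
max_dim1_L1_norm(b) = 5.73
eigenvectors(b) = [[-0.96,0.12,0.35],[0.26,0.94,0.62],[-0.07,-0.33,0.70]]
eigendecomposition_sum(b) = [[-1.64,  0.39,  0.48], [0.43,  -0.10,  -0.13], [-0.12,  0.03,  0.04]] + [[0.13,0.37,-0.38],[0.94,2.74,-2.86],[-0.33,-0.97,1.01]] + [[0.02,0.41,1.16], [0.04,0.70,2.01], [0.04,0.81,2.3]]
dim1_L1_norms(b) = [3.91, 5.73, 3.89]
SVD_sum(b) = [[-0.34, -0.48, 0.66], [1.18, 1.67, -2.31], [-1.04, -1.48, 2.05]] + [[-0.05,1.40,0.99], [-0.06,1.73,1.22], [-0.05,1.5,1.06]] + [[-1.10, 0.24, -0.39], [0.30, -0.06, 0.1], [0.69, -0.15, 0.24]]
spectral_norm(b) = 4.21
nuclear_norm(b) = 8.95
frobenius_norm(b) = 5.54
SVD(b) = [[0.21, 0.52, -0.83], [-0.73, 0.64, 0.22], [0.65, 0.56, 0.52]] @ diag([4.2143710173134705, 3.2898328711711424, 1.4425590484240396]) @ [[-0.38, -0.54, 0.75], [-0.03, 0.82, 0.58], [0.92, -0.20, 0.33]]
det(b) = -20.00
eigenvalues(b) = [-1.7, 3.87, 3.03]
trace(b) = 5.20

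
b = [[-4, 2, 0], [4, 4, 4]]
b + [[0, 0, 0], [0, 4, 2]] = [[-4, 2, 0], [4, 8, 6]]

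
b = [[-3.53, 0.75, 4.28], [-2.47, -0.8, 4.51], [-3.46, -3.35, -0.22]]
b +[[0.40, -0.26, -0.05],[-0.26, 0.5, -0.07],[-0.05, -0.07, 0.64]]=[[-3.13, 0.49, 4.23], [-2.73, -0.3, 4.44], [-3.51, -3.42, 0.42]]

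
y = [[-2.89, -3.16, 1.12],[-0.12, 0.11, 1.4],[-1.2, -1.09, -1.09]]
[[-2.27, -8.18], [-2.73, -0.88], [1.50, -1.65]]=y @ [[1.39, 0.07], [-1.17, 2.24], [-1.74, -0.8]]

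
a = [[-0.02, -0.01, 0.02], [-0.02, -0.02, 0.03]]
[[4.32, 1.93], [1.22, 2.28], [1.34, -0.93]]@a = [[-0.12, -0.08, 0.14], [-0.07, -0.06, 0.09], [-0.01, 0.01, -0.0]]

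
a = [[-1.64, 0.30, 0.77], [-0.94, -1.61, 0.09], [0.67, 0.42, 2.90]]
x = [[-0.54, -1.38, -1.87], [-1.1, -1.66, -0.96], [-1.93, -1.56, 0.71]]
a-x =[[-1.1,  1.68,  2.64], [0.16,  0.05,  1.05], [2.6,  1.98,  2.19]]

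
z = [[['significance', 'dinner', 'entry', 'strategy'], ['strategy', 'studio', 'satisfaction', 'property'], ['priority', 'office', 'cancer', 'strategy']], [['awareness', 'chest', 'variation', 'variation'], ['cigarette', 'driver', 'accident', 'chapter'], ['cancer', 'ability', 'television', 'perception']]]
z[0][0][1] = 'dinner'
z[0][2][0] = 'priority'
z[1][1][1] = 'driver'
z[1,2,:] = ['cancer', 'ability', 'television', 'perception']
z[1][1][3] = 'chapter'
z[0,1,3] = 'property'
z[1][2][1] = 'ability'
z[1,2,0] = 'cancer'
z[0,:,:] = [['significance', 'dinner', 'entry', 'strategy'], ['strategy', 'studio', 'satisfaction', 'property'], ['priority', 'office', 'cancer', 'strategy']]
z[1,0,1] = 'chest'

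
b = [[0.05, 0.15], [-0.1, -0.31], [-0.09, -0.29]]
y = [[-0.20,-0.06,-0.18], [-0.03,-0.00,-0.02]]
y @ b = [[0.01, 0.04], [0.00, 0.0]]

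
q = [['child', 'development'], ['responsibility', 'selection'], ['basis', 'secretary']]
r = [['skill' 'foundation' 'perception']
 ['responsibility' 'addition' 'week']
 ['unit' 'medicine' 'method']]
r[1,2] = 'week'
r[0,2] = 'perception'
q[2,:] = ['basis', 'secretary']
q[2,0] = 'basis'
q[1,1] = 'selection'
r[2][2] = 'method'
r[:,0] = ['skill', 'responsibility', 'unit']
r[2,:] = ['unit', 'medicine', 'method']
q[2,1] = 'secretary'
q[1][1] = 'selection'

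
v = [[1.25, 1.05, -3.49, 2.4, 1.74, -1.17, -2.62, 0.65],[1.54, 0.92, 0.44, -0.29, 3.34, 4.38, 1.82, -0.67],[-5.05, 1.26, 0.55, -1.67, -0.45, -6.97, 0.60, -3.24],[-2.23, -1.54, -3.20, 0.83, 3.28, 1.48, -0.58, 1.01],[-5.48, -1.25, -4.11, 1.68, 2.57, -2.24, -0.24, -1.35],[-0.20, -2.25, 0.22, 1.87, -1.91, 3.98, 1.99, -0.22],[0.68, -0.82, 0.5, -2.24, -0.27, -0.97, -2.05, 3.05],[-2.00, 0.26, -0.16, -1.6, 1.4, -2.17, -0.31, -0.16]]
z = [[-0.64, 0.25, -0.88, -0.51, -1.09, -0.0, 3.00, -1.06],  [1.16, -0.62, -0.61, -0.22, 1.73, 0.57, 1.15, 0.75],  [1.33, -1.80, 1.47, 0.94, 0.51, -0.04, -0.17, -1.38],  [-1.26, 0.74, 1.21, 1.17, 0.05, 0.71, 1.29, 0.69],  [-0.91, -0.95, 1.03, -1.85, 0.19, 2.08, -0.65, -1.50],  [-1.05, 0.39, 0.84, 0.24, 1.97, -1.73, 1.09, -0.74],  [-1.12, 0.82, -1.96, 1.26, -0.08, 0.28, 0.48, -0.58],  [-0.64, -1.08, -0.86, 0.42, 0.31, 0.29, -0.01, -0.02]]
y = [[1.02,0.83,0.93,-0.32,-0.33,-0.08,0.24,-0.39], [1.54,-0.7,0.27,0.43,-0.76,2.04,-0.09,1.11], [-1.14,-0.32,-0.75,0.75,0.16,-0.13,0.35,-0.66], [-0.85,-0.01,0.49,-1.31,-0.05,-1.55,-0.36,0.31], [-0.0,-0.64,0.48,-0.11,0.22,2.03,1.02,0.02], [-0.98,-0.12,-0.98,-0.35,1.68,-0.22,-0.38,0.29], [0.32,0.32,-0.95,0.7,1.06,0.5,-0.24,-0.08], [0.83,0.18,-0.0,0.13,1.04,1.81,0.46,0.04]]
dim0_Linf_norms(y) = [1.54, 0.83, 0.98, 1.31, 1.68, 2.04, 1.02, 1.11]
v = z @ y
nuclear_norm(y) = 13.11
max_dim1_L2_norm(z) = 3.64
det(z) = 2215.95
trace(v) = 7.89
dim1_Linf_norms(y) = [1.02, 2.04, 1.14, 1.55, 2.03, 1.68, 1.06, 1.81]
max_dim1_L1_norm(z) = 9.16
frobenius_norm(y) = 6.32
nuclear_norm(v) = 37.54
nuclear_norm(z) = 22.70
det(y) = 0.00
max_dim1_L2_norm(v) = 9.48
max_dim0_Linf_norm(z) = 3.0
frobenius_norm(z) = 8.52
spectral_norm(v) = 12.33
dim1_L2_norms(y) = [1.74, 3.02, 1.77, 2.3, 2.42, 2.27, 1.74, 2.3]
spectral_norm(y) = 4.47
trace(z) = 0.30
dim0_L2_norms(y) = [2.68, 1.36, 1.96, 1.79, 2.41, 3.78, 1.33, 1.42]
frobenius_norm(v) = 17.99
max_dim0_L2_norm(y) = 3.78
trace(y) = -1.94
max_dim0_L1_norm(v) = 23.36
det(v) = 0.01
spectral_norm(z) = 4.54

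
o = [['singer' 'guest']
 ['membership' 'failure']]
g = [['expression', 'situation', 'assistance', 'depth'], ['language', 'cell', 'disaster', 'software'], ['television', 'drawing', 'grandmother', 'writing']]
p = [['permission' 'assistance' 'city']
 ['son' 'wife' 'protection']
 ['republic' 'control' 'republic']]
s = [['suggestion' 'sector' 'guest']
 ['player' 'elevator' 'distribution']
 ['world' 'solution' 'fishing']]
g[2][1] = 'drawing'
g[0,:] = ['expression', 'situation', 'assistance', 'depth']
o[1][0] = 'membership'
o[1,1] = 'failure'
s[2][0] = 'world'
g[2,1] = 'drawing'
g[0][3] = 'depth'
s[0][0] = 'suggestion'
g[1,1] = 'cell'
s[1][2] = 'distribution'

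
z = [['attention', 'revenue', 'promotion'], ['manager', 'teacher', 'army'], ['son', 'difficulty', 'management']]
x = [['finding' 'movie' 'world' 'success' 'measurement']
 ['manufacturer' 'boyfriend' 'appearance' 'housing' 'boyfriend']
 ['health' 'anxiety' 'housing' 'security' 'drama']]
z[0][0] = 'attention'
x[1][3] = 'housing'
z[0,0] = 'attention'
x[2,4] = 'drama'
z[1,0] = 'manager'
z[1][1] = 'teacher'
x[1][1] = 'boyfriend'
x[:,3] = ['success', 'housing', 'security']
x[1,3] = 'housing'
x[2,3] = 'security'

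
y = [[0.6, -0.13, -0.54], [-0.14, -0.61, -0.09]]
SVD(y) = [[-0.99, -0.16], [-0.16, 0.99]] @ diag([0.8218822812862947, 0.6267451760545396]) @ [[-0.69, 0.27, 0.67], [-0.37, -0.93, -0.01]]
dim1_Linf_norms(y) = [0.6, 0.61]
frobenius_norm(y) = 1.03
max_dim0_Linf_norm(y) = 0.61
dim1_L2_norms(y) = [0.82, 0.63]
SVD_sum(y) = [[0.56, -0.22, -0.54], [0.09, -0.04, -0.09]] + [[0.04, 0.09, 0.00], [-0.23, -0.57, -0.0]]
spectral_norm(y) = 0.82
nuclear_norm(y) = 1.45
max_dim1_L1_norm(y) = 1.27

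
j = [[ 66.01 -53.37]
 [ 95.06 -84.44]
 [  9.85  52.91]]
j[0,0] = 66.01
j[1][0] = 95.06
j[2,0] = 9.85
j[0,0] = 66.01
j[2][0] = 9.85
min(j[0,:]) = -53.37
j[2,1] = 52.91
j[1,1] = -84.44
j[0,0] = 66.01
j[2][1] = 52.91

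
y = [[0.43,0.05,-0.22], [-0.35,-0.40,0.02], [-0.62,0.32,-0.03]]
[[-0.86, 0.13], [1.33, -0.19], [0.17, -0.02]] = y @ [[-1.38, 0.2], [-2.08, 0.3], [0.74, -0.11]]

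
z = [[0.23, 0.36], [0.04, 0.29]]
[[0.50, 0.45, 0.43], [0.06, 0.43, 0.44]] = z @ [[2.38,  -0.48,  -0.68], [-0.13,  1.56,  1.62]]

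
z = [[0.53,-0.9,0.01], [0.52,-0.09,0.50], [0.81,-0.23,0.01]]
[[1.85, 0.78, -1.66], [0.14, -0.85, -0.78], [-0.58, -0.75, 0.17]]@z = [[0.04,-1.35,0.39], [-1.00,0.13,-0.43], [-0.56,0.55,-0.38]]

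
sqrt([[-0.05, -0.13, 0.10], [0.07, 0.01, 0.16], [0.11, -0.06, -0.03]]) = [[0.17+0.20j, -0.21+0.07j, 0.15-0.24j], [(0.11+0.06j), (0.26+0.02j), 0.25-0.07j], [(0.17-0.15j), (-0.1-0.05j), 0.20+0.18j]]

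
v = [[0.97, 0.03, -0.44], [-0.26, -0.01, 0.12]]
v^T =[[0.97, -0.26],[0.03, -0.01],[-0.44, 0.12]]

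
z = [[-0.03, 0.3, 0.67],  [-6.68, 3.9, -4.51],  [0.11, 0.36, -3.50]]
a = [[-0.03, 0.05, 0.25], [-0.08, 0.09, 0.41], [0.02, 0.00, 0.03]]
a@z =[[-0.31, 0.28, -1.12], [-0.55, 0.47, -1.89], [0.0, 0.02, -0.09]]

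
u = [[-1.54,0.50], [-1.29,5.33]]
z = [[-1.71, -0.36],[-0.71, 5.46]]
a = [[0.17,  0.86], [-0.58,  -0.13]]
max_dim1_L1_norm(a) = 1.03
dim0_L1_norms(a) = [0.75, 0.99]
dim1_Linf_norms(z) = [1.71, 5.46]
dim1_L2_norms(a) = [0.88, 0.59]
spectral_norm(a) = 0.93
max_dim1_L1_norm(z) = 6.17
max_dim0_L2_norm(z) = 5.47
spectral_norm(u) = 5.55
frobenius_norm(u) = 5.72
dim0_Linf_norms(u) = [1.54, 5.33]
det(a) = 0.48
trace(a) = 0.04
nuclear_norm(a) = 1.44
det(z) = -9.59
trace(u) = 3.79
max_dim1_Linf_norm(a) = 0.86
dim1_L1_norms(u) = [2.04, 6.62]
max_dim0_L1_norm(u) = 5.83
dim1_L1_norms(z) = [2.07, 6.17]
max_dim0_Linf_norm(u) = 5.33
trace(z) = 3.75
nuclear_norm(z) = 7.25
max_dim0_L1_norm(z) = 5.82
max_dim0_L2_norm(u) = 5.35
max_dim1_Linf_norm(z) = 5.46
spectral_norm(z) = 5.51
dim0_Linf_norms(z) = [1.71, 5.46]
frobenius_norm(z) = 5.78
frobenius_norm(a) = 1.06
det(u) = -7.56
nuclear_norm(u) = 6.92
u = z + a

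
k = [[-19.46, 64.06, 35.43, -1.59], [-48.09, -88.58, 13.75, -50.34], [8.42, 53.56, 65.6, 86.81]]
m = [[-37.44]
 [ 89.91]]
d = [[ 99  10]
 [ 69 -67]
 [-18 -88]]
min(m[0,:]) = -37.44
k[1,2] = 13.75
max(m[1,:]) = 89.91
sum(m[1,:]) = 89.91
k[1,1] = -88.58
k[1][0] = -48.09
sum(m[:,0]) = 52.47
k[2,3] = 86.81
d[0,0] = 99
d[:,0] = [99, 69, -18]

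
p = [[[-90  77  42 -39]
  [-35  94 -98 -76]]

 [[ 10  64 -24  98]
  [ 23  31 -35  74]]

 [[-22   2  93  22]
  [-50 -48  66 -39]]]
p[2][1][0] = -50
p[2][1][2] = 66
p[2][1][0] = -50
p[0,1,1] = 94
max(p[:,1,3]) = 74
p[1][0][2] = -24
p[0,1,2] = -98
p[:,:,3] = [[-39, -76], [98, 74], [22, -39]]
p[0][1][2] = -98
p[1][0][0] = 10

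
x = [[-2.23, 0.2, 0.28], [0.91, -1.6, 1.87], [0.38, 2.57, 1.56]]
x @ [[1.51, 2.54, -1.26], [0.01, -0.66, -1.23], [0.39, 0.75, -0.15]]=[[-3.26, -5.59, 2.52], [2.09, 4.77, 0.54], [1.21, 0.44, -3.87]]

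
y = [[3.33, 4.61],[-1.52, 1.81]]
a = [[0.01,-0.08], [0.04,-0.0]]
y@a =[[0.22, -0.27], [0.06, 0.12]]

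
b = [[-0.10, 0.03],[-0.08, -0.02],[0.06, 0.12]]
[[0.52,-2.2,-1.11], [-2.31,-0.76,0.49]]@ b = [[0.06, -0.07], [0.32, 0.0]]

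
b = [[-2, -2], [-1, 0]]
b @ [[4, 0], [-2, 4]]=[[-4, -8], [-4, 0]]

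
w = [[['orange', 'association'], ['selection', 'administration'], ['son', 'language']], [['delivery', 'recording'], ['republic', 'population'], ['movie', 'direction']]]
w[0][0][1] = 'association'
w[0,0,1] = 'association'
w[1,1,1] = 'population'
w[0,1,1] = 'administration'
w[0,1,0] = 'selection'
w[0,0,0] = 'orange'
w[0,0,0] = 'orange'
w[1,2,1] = 'direction'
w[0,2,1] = 'language'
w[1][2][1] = 'direction'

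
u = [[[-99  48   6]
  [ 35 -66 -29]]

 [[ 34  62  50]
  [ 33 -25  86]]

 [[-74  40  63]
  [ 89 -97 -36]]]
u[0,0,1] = 48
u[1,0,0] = 34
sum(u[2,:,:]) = -15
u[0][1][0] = 35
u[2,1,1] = -97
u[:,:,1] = [[48, -66], [62, -25], [40, -97]]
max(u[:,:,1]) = 62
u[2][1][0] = 89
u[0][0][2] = 6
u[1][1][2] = 86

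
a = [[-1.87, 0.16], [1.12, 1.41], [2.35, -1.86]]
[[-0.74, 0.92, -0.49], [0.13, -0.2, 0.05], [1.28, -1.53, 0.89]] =a@[[0.38, -0.47, 0.25], [-0.21, 0.23, -0.16]]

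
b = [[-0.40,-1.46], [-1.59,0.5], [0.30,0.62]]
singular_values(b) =[1.67, 1.66]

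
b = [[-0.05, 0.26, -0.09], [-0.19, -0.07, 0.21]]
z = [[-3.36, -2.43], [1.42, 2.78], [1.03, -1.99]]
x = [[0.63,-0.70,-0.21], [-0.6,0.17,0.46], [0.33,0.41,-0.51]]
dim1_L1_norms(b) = [0.4, 0.47]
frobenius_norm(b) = 0.40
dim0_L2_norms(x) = [0.93, 0.83, 0.72]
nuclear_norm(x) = 1.99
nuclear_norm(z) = 7.52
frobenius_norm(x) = 1.44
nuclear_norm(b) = 0.56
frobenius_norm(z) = 5.65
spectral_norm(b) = 0.33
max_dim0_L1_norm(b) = 0.33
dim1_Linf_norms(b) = [0.26, 0.21]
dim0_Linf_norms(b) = [0.19, 0.26, 0.21]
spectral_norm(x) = 1.20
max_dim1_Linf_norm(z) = 3.36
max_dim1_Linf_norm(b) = 0.26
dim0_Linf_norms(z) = [3.36, 2.78]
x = z @ b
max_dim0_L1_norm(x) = 1.56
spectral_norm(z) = 5.12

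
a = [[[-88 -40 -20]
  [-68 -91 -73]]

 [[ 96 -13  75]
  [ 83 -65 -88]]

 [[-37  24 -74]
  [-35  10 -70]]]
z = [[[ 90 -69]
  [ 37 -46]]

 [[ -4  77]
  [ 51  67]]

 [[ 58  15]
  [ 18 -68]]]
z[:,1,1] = [-46, 67, -68]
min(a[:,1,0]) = -68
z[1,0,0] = -4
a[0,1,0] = -68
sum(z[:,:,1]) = -24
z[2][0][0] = 58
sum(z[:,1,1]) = -47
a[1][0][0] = 96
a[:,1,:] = [[-68, -91, -73], [83, -65, -88], [-35, 10, -70]]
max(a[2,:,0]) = -35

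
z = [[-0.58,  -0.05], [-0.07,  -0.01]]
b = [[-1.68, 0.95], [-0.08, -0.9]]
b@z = [[0.91, 0.07], [0.11, 0.01]]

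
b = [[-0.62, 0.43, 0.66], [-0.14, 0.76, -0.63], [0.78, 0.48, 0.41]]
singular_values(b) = [1.01, 1.0, 1.0]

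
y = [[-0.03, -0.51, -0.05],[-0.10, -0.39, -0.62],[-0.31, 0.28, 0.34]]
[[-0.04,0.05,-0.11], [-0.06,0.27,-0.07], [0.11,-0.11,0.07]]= y@ [[-0.19, -0.12, -0.05], [0.08, -0.06, 0.23], [0.08, -0.38, -0.03]]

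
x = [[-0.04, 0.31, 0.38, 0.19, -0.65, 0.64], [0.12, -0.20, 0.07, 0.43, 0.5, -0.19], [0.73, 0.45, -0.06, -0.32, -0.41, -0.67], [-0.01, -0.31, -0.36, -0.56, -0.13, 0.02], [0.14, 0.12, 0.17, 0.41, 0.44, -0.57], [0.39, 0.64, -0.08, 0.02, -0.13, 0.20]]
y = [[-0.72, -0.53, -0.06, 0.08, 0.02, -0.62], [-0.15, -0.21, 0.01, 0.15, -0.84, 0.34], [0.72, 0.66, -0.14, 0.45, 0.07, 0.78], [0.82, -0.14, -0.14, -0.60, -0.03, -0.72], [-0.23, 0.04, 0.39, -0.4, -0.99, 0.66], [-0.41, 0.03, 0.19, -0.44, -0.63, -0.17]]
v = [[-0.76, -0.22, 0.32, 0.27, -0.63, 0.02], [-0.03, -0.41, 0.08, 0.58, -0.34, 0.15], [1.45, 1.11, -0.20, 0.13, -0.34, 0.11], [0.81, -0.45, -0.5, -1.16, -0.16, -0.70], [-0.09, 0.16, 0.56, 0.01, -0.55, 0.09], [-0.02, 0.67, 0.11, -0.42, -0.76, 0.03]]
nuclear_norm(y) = 5.59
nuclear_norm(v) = 6.47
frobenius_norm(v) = 3.20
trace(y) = -2.83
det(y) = -0.00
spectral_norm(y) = 1.76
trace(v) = -3.05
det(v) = -0.15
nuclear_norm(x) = 4.46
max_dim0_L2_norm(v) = 1.83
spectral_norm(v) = 2.20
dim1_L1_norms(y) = [2.03, 1.7, 2.82, 2.45, 2.71, 1.87]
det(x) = -0.00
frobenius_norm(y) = 2.84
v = y + x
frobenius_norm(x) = 2.24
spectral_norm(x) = 1.37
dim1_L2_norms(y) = [1.09, 0.95, 1.34, 1.26, 1.34, 0.91]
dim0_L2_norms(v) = [1.83, 1.46, 0.85, 1.4, 1.24, 0.73]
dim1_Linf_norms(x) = [0.65, 0.5, 0.73, 0.56, 0.57, 0.64]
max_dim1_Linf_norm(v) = 1.45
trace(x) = -0.22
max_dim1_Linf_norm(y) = 0.99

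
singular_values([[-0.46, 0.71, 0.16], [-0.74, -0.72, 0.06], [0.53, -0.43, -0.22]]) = [1.12, 1.04, 0.06]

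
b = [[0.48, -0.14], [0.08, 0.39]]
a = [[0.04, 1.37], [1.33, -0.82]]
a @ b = [[0.13,0.53], [0.57,-0.51]]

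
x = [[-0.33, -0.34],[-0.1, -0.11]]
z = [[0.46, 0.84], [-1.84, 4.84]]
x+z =[[0.13, 0.5], [-1.94, 4.73]]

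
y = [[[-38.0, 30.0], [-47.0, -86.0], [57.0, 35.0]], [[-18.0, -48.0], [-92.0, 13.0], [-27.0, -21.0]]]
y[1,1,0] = -92.0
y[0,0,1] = 30.0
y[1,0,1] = -48.0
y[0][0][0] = -38.0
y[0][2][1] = 35.0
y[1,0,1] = -48.0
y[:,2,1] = [35.0, -21.0]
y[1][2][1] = -21.0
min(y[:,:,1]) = -86.0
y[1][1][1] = 13.0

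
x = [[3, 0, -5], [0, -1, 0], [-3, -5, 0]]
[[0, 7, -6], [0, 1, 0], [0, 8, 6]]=x @ [[0, -1, -2], [0, -1, 0], [0, -2, 0]]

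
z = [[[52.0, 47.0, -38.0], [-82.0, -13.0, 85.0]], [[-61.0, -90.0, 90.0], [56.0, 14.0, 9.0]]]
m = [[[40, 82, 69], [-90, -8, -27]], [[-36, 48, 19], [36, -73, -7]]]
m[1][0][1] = 48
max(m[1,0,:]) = 48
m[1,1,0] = 36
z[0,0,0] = 52.0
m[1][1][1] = -73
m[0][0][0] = 40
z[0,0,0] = 52.0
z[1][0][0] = -61.0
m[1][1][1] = -73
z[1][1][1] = 14.0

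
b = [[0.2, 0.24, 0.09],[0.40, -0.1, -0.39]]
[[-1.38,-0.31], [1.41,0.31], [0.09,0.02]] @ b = [[-0.40, -0.30, -0.00],[0.41, 0.31, 0.01],[0.03, 0.02, 0.0]]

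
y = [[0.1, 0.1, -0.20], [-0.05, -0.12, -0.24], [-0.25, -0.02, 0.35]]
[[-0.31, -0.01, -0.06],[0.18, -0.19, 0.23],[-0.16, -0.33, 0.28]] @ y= [[-0.02,-0.03,0.04], [-0.03,0.04,0.09], [-0.07,0.02,0.21]]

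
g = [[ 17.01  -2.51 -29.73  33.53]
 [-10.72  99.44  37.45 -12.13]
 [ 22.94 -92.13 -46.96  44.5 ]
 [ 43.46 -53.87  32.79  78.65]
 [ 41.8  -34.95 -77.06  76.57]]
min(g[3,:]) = -53.87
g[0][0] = 17.01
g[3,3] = 78.65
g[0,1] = -2.51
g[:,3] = [33.53, -12.13, 44.5, 78.65, 76.57]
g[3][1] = -53.87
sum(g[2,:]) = -71.65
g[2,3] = 44.5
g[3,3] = 78.65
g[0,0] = 17.01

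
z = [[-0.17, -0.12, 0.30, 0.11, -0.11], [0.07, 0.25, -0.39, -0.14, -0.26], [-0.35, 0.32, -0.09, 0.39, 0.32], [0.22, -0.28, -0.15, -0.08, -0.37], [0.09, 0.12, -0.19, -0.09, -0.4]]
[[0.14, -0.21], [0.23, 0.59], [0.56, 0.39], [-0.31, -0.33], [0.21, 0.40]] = z @ [[-0.56,0.07], [1.13,1.79], [0.22,-0.06], [0.5,-0.09], [-0.54,-0.39]]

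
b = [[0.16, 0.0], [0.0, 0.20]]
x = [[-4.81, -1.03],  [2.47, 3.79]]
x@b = [[-0.77, -0.21], [0.40, 0.76]]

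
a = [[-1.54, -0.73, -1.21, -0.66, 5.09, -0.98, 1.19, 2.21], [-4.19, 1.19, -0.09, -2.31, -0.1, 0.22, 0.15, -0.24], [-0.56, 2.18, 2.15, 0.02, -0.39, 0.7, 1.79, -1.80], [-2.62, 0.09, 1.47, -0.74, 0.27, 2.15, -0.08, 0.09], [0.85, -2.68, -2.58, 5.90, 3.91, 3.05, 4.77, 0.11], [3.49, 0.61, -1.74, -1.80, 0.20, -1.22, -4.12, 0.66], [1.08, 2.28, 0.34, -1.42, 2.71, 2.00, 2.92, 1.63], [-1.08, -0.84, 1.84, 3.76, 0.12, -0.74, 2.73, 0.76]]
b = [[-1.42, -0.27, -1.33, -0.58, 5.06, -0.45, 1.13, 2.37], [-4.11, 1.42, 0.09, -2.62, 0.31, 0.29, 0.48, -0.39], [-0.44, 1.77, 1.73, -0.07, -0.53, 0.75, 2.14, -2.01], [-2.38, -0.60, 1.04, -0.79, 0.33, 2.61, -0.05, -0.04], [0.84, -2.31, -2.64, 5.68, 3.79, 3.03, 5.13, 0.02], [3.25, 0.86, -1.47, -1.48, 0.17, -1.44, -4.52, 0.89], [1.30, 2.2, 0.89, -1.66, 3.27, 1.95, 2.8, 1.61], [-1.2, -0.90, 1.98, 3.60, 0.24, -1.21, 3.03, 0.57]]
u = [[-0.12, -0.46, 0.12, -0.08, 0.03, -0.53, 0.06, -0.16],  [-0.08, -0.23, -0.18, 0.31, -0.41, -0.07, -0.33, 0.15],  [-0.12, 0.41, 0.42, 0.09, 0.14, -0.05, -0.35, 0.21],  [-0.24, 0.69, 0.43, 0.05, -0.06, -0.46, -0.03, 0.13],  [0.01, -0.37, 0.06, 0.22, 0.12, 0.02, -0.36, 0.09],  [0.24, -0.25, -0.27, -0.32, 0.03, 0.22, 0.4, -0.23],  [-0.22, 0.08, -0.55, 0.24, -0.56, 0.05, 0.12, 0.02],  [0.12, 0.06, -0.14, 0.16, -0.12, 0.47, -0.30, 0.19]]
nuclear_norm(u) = 4.48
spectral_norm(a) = 11.53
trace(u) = 0.77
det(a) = -33475.89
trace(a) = 7.43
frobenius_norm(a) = 16.94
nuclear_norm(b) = 39.64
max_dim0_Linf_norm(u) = 0.69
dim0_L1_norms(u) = [1.15, 2.55, 2.17, 1.47, 1.47, 1.87, 1.95, 1.18]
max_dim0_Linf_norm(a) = 5.9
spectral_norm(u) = 1.35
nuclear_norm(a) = 39.43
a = b + u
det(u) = -0.00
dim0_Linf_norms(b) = [4.11, 2.31, 2.64, 5.68, 5.06, 3.03, 5.13, 2.37]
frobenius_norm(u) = 2.15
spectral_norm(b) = 11.61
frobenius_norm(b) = 17.12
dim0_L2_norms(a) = [6.51, 4.49, 4.63, 7.78, 6.99, 4.63, 7.77, 3.45]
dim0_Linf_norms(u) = [0.24, 0.69, 0.55, 0.32, 0.56, 0.53, 0.4, 0.23]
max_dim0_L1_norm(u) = 2.55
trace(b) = 6.66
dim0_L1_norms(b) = [14.94, 10.33, 11.17, 16.48, 13.7, 11.73, 19.28, 7.9]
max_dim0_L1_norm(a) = 17.75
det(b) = -23758.86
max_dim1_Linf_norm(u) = 0.69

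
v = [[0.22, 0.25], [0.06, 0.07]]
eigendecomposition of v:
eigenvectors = [[0.96, -0.75],[0.26, 0.66]]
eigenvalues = [0.29, 0.0]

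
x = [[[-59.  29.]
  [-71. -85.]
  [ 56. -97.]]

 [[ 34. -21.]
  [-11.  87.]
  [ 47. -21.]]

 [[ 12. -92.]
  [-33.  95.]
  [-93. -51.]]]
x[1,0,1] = -21.0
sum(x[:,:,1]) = -156.0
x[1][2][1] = -21.0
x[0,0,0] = -59.0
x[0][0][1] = 29.0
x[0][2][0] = 56.0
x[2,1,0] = -33.0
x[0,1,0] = -71.0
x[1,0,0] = 34.0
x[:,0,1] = [29.0, -21.0, -92.0]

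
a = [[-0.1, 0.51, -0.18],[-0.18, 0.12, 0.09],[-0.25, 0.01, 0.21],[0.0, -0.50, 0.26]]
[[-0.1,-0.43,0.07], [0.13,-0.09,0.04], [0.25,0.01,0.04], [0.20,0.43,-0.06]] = a @ [[-0.56,  0.11,  -0.62], [-0.12,  -0.75,  -0.18], [0.53,  0.21,  -0.56]]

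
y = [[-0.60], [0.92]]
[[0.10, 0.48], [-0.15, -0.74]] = y@[[-0.16,-0.8]]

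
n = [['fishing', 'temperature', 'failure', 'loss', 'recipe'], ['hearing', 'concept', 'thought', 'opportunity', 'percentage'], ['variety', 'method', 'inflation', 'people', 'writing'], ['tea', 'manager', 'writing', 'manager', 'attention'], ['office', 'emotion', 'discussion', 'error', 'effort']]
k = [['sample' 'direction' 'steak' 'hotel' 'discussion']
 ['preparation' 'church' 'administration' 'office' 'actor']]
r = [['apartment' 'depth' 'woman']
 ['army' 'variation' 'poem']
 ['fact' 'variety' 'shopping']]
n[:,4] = ['recipe', 'percentage', 'writing', 'attention', 'effort']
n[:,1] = ['temperature', 'concept', 'method', 'manager', 'emotion']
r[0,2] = 'woman'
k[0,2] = 'steak'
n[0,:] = ['fishing', 'temperature', 'failure', 'loss', 'recipe']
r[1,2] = 'poem'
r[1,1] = 'variation'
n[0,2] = 'failure'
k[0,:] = ['sample', 'direction', 'steak', 'hotel', 'discussion']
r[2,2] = 'shopping'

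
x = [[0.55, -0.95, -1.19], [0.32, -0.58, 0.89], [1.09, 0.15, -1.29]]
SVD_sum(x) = [[0.70, -0.25, -1.25],  [-0.25, 0.09, 0.44],  [0.78, -0.27, -1.38]] + [[0.16,-0.56,0.20], [0.24,-0.82,0.29], [-0.07,0.24,-0.09]] + [[-0.31,-0.14,-0.15], [0.33,0.15,0.15], [0.39,0.18,0.18]]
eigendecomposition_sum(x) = [[(0.26+0.57j), -0.49+0.03j, (-0.57-0j)], [0.36-0.17j, (0.02+0.31j), 0.00+0.36j], [(0.37+0.13j), -0.20+0.23j, (-0.25+0.25j)]] + [[(0.26-0.57j),(-0.49-0.03j),(-0.57+0j)], [0.36+0.17j,(0.02-0.31j),-0.36j], [(0.37-0.13j),(-0.2-0.23j),(-0.25-0.25j)]] + [[0.02-0.00j, 0.04+0.00j, (-0.05+0j)], [-0.39+0.00j, -0.63-0.00j, (0.88-0j)], [(0.35-0j), (0.56+0j), -0.79+0.00j]]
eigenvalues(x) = [(0.03+1.13j), (0.03-1.13j), (-1.39+0j)]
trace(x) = -1.32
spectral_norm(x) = 2.23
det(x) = -1.79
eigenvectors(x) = [[(-0.75+0j), (-0.75-0j), 0.04+0.00j], [(0.01+0.47j), (0.01-0.47j), -0.75+0.00j], [-0.33+0.33j, -0.33-0.33j, (0.66+0j)]]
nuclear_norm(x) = 4.06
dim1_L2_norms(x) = [1.62, 1.11, 1.7]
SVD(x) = [[-0.65, 0.55, 0.52], [0.23, 0.8, -0.55], [-0.72, -0.24, -0.65]] @ diag([2.2250668978105392, 1.1261845998369129, 0.7123801986004098]) @ [[-0.48, 0.17, 0.86], [0.26, -0.91, 0.33], [-0.84, -0.38, -0.39]]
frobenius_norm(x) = 2.59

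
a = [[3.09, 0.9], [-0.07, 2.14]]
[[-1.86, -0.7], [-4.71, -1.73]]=a @ [[0.04, 0.01], [-2.20, -0.81]]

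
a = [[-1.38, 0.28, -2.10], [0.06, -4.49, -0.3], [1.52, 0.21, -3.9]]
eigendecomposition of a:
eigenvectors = [[-0.76+0.00j, (-0.76-0j), 0.12+0.00j], [(-0-0.07j), (-0+0.07j), (-0.99+0j)], [-0.46+0.45j, (-0.46-0.45j), (0.04+0j)]]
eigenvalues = [(-2.64+1.28j), (-2.64-1.28j), (-4.48+0j)]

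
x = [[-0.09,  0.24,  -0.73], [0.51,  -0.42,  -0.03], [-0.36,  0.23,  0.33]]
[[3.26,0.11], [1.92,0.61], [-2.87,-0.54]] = x @ [[3.07, -2.30],[-0.49, -4.16],[-5.01, -1.24]]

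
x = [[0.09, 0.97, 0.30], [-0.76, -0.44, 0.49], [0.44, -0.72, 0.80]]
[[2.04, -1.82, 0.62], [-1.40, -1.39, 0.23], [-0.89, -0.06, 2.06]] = x@[[0.83, 1.31, 1.0], [1.96, -1.37, -0.06], [0.2, -2.03, 1.97]]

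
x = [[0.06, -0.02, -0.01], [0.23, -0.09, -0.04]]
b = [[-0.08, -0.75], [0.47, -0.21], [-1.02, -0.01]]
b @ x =[[-0.18,  0.07,  0.03],  [-0.02,  0.01,  0.00],  [-0.06,  0.02,  0.01]]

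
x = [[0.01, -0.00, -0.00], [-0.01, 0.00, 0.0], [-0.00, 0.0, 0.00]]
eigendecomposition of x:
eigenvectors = [[0.0, 0.71, 0.0], [1.00, -0.71, 0.0], [0.00, 0.0, 1.00]]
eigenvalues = [0.0, 0.01, 0.0]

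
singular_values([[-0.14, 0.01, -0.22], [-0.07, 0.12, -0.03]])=[0.27, 0.12]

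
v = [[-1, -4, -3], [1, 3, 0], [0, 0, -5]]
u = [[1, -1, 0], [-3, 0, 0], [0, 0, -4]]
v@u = [[11, 1, 12], [-8, -1, 0], [0, 0, 20]]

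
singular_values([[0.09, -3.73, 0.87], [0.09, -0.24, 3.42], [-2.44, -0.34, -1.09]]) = [4.22, 3.36, 2.14]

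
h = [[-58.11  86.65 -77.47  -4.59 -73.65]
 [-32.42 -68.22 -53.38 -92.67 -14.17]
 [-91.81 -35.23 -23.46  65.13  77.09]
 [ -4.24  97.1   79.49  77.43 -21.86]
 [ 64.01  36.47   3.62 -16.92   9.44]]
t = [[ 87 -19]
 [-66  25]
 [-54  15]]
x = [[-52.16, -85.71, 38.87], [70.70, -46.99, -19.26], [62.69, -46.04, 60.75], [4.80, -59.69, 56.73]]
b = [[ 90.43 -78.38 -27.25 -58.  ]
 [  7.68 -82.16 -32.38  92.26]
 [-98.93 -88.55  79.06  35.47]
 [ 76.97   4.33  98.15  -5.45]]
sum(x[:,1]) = -238.42999999999998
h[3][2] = 79.49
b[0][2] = -27.25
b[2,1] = -88.55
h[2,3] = 65.13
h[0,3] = -4.59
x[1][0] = 70.7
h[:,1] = [86.65, -68.22, -35.23, 97.1, 36.47]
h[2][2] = -23.46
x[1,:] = [70.7, -46.99, -19.26]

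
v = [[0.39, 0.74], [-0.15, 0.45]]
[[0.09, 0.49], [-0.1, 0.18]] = v@[[0.4, 0.31], [-0.09, 0.5]]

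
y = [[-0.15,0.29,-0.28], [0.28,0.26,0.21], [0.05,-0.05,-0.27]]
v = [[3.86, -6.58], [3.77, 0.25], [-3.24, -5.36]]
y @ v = [[1.42,2.56], [1.38,-2.9], [0.88,1.11]]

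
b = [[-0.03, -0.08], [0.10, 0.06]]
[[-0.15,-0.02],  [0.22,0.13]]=b @[[1.37, 1.50], [1.40, -0.33]]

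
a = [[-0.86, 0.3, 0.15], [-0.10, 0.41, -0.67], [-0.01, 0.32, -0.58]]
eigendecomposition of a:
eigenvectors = [[1.00, -0.36, 0.44], [0.06, -0.82, 0.7], [-0.04, -0.44, 0.56]]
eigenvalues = [-0.85, 0.0, -0.19]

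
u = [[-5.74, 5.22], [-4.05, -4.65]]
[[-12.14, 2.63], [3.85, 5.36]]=u @[[0.76, -0.84],  [-1.49, -0.42]]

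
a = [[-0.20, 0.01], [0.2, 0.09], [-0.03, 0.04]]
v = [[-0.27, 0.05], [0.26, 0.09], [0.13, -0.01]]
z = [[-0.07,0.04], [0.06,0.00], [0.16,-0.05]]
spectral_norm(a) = 0.29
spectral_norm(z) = 0.19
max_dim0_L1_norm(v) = 0.66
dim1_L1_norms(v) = [0.32, 0.35, 0.14]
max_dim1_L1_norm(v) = 0.35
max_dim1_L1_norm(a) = 0.29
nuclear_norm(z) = 0.22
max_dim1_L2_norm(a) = 0.22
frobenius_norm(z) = 0.20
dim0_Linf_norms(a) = [0.2, 0.09]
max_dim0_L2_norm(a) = 0.28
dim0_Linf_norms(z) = [0.16, 0.05]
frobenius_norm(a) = 0.30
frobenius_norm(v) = 0.41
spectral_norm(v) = 0.40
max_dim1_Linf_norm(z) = 0.16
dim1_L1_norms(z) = [0.11, 0.06, 0.21]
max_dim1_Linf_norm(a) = 0.2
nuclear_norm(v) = 0.50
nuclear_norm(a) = 0.37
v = a + z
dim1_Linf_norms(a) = [0.2, 0.2, 0.04]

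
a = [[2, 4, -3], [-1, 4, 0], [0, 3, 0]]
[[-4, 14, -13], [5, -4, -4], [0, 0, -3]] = a@ [[-5, 4, 0], [0, 0, -1], [-2, -2, 3]]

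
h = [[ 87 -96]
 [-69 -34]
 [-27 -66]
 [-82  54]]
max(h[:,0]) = 87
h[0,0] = 87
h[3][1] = 54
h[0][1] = -96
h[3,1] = 54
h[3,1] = 54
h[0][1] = -96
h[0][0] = 87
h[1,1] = -34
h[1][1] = -34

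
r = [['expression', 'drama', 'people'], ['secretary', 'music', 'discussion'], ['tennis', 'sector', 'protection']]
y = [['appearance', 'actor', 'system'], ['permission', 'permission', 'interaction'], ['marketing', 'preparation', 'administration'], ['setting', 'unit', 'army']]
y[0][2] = 'system'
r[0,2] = 'people'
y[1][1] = 'permission'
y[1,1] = 'permission'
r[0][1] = 'drama'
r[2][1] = 'sector'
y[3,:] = ['setting', 'unit', 'army']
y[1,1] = 'permission'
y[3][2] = 'army'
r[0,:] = ['expression', 'drama', 'people']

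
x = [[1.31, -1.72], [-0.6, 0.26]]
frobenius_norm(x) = 2.26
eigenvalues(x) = [1.93, -0.36]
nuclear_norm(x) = 2.55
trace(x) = 1.57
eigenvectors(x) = [[0.94, 0.72], [-0.34, 0.7]]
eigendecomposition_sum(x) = [[1.41, -1.45], [-0.51, 0.52]] + [[-0.10,  -0.27], [-0.09,  -0.26]]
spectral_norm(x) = 2.24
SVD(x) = [[-0.97,  0.26], [0.26,  0.97]] @ diag([2.237547679203307, 0.3089990020888302]) @ [[-0.64,0.77], [-0.77,-0.64]]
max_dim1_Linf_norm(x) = 1.72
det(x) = -0.69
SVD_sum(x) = [[1.37, -1.67], [-0.37, 0.45]] + [[-0.06, -0.05], [-0.23, -0.19]]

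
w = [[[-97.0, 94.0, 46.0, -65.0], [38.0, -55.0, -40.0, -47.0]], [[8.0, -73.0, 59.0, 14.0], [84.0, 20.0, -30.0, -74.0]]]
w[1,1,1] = 20.0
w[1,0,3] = 14.0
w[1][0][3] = 14.0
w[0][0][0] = -97.0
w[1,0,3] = 14.0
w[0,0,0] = -97.0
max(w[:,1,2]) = -30.0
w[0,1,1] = -55.0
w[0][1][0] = 38.0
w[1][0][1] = -73.0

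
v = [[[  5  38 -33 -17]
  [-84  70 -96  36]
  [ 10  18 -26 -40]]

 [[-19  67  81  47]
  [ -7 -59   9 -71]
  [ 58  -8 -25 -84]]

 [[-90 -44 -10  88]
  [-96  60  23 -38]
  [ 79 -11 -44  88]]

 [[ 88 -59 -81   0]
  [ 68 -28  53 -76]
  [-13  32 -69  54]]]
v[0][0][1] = 38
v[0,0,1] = 38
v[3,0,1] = -59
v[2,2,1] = -11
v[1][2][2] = -25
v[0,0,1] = 38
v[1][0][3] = 47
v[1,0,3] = 47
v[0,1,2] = -96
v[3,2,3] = 54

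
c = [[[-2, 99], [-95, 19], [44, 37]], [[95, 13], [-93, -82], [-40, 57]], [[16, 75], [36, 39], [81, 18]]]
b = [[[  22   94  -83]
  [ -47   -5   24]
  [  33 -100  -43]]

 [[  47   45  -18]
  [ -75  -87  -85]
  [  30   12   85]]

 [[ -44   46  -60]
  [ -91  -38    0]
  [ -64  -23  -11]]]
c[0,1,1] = 19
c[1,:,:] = [[95, 13], [-93, -82], [-40, 57]]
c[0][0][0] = -2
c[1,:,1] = [13, -82, 57]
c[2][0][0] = 16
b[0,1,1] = -5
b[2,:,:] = [[-44, 46, -60], [-91, -38, 0], [-64, -23, -11]]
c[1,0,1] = 13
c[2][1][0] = 36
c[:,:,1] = [[99, 19, 37], [13, -82, 57], [75, 39, 18]]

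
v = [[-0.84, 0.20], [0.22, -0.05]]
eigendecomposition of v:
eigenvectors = [[-0.97, -0.23],[0.25, -0.97]]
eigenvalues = [-0.89, 0.0]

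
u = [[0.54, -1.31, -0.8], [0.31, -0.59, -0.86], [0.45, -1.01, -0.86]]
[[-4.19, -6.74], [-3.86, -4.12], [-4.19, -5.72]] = u @ [[-1.76, 2.22], [0.21, 4.56], [3.71, 2.46]]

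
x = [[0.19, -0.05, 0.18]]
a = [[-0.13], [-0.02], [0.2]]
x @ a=[[0.01]]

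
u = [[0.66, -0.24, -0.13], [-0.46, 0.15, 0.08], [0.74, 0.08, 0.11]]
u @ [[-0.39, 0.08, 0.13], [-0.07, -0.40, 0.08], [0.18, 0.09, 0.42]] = [[-0.26, 0.14, 0.01], [0.18, -0.09, -0.01], [-0.27, 0.04, 0.15]]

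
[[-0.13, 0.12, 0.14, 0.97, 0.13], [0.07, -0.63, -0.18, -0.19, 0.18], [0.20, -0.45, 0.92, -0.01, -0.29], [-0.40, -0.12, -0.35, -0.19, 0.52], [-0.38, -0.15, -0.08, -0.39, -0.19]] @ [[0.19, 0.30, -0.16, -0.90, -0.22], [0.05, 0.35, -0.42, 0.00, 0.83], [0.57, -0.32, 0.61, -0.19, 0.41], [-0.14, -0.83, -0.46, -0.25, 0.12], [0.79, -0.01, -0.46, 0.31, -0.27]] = [[0.03, -0.85, -0.45, -0.11, 0.27],[0.05, 0.01, 0.15, 0.07, -0.68],[0.31, -0.38, 0.86, -0.44, 0.04],[0.16, 0.1, -0.25, 0.64, -0.32],[-0.22, 0.18, 0.34, 0.4, -0.07]]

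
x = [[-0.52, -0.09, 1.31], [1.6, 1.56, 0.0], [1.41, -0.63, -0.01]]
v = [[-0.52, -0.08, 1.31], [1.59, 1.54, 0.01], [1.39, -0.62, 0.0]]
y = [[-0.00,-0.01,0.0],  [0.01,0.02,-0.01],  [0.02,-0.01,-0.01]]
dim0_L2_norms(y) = [0.02, 0.02, 0.01]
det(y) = 0.00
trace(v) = 1.02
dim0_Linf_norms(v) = [1.59, 1.54, 1.31]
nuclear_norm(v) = 5.02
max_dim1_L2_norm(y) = 0.02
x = y + v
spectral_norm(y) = 0.03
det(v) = -4.10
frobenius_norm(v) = 3.03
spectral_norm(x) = 2.42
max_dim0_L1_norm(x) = 3.53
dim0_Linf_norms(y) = [0.02, 0.02, 0.01]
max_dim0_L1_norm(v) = 3.5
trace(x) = 1.03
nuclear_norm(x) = 5.06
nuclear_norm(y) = 0.05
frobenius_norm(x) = 3.06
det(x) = -4.20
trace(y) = 0.01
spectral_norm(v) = 2.40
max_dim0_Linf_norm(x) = 1.6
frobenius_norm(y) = 0.04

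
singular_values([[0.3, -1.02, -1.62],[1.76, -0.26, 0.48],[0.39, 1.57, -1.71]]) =[2.51, 1.87, 1.71]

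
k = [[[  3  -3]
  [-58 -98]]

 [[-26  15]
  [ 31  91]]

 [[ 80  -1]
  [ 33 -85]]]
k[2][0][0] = 80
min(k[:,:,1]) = -98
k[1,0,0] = -26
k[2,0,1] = -1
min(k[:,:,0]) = -58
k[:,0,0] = [3, -26, 80]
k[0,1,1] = -98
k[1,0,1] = 15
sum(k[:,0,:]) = 68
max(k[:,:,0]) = 80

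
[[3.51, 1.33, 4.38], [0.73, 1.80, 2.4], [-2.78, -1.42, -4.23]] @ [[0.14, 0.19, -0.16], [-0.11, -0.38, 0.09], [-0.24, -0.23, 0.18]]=[[-0.71, -0.85, 0.35], [-0.67, -1.1, 0.48], [0.78, 0.98, -0.44]]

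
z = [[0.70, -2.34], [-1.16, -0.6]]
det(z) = -3.13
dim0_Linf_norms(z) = [1.16, 2.34]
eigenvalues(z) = [1.82, -1.72]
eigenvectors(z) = [[0.9, 0.69],[-0.43, 0.72]]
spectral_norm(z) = 2.46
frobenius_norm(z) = 2.77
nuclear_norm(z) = 3.73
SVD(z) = [[0.99, 0.14], [0.14, -0.99]] @ diag([2.458930323982946, 1.2747006165359482]) @ [[0.22, -0.98],[0.98, 0.22]]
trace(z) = 0.10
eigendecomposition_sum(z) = [[1.24, -1.2], [-0.6, 0.58]] + [[-0.54, -1.14], [-0.56, -1.18]]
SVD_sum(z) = [[0.53,-2.38], [0.07,-0.32]] + [[0.17, 0.04], [-1.23, -0.28]]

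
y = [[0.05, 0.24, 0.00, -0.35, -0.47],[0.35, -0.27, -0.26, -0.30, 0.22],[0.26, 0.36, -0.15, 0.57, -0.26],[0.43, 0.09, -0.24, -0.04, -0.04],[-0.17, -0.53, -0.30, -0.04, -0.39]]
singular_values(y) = [0.9, 0.74, 0.71, 0.61, 0.0]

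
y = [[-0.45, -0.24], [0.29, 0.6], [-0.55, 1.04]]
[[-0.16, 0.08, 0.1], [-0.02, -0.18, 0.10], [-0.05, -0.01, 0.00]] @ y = [[0.04, 0.19], [-0.10, 0.0], [0.02, 0.01]]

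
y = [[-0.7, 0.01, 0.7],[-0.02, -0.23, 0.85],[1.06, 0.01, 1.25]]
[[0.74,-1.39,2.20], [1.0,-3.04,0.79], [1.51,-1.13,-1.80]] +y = [[0.04, -1.38, 2.9], [0.98, -3.27, 1.64], [2.57, -1.12, -0.55]]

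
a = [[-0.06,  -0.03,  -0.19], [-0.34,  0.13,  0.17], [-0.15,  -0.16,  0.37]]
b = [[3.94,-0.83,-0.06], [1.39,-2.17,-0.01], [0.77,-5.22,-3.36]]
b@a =[[0.05,-0.22,-0.91],[0.66,-0.32,-0.64],[2.23,-0.16,-2.28]]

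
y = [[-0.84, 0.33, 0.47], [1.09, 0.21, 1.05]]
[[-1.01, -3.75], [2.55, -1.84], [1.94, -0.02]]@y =[[-3.24, -1.12, -4.41], [-4.15, 0.46, -0.73], [-1.65, 0.64, 0.89]]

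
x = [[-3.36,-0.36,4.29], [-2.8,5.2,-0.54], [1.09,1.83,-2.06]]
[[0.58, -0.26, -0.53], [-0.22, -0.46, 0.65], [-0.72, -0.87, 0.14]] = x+[[3.94,0.10,-4.82], [2.58,-5.66,1.19], [-1.81,-2.70,2.2]]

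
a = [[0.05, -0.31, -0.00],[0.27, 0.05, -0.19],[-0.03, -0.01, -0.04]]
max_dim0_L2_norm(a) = 0.31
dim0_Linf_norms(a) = [0.27, 0.31, 0.19]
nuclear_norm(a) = 0.70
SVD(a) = [[0.15, 0.99, -0.02],  [-0.99, 0.15, 0.01],  [0.01, 0.01, 1.00]] @ diag([0.3343901864624468, 0.3135577164717815, 0.05064347577538359]) @ [[-0.78, -0.29, 0.56], [0.29, -0.95, -0.09], [-0.56, -0.09, -0.82]]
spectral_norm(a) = 0.33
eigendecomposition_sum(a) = [[0.03+0.15j,  -0.15+0.02j,  (0.02-0.09j)], [0.14-0.03j,  (0.03+0.14j),  (-0.09-0.01j)], [-0.01+0.00j,  -0.00-0.02j,  0.01+0.00j]] + [[(0.03-0.15j), -0.15-0.02j, (0.02+0.09j)], [(0.14+0.03j), (0.03-0.14j), (-0.09+0.01j)], [(-0.01-0j), -0.00+0.02j, (0.01-0j)]] + [[(-0+0j), -0.00+0.00j, -0.04+0.00j], [(-0+0j), -0.00+0.00j, (-0.01+0j)], [-0.00+0.00j, (-0.01+0j), -0.06+0.00j]]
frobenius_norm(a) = 0.46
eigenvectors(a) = [[(-0.73+0j), -0.73-0.00j, (0.51+0j)], [0.02+0.68j, 0.02-0.68j, (0.18+0j)], [-0.07j, 0.00+0.07j, 0.84+0.00j]]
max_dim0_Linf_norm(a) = 0.31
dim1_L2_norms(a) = [0.31, 0.33, 0.05]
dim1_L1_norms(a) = [0.36, 0.51, 0.08]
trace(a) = 0.06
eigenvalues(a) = [(0.06+0.29j), (0.06-0.29j), (-0.06+0j)]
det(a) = -0.01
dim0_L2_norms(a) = [0.28, 0.31, 0.19]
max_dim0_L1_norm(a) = 0.37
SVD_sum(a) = [[-0.04,-0.01,0.03], [0.26,0.1,-0.19], [-0.0,-0.00,0.00]] + [[0.09,-0.3,-0.03], [0.01,-0.05,-0.0], [0.0,-0.0,-0.0]] + [[0.0,0.00,0.0], [-0.00,-0.0,-0.00], [-0.03,-0.0,-0.04]]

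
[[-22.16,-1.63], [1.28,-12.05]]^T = [[-22.16,1.28], [-1.63,-12.05]]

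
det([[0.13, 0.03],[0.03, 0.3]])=0.038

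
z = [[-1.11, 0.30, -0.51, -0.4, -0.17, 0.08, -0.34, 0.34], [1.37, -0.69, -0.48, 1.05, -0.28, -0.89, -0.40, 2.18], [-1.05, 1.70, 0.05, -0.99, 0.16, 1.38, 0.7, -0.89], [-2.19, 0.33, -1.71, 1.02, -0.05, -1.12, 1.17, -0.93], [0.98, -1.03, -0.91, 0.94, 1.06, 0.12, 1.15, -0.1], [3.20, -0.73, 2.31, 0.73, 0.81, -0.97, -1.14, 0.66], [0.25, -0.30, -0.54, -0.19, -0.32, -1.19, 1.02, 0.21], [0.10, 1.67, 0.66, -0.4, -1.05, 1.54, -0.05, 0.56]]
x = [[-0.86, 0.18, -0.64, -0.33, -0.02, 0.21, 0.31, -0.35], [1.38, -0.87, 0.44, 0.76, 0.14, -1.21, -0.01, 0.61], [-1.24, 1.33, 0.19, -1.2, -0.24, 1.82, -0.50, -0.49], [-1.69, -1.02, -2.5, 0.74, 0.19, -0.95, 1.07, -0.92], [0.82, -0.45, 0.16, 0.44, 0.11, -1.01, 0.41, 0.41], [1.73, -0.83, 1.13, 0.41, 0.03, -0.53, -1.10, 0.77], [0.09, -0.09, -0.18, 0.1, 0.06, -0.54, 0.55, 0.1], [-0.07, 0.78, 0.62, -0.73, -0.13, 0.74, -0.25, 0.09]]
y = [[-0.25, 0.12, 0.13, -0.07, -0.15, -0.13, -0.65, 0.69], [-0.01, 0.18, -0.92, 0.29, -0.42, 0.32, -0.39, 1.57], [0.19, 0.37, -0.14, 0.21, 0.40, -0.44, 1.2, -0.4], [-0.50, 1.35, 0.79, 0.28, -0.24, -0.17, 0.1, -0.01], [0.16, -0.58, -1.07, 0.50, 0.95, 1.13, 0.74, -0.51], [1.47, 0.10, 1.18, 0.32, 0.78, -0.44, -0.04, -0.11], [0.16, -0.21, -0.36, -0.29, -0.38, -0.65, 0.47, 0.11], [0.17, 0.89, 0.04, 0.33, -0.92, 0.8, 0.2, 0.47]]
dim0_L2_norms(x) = [3.27, 2.26, 2.93, 1.89, 0.38, 2.8, 1.8, 1.54]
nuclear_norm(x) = 10.37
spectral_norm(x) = 4.72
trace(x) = -0.58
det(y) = 0.01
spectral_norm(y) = 2.71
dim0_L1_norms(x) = [7.88, 5.55, 5.86, 4.71, 0.92, 7.01, 4.2, 3.74]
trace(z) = 0.94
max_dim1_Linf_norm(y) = 1.57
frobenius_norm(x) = 6.45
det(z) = 8.40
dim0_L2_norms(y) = [1.61, 1.79, 2.04, 0.87, 1.71, 1.7, 1.68, 1.9]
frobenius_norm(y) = 4.79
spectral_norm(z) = 5.97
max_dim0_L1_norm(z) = 10.25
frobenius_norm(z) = 8.27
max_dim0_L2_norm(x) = 3.27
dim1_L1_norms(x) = [2.9, 5.42, 7.01, 9.08, 3.81, 6.53, 1.71, 3.41]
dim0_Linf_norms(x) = [1.73, 1.33, 2.5, 1.2, 0.24, 1.82, 1.1, 0.92]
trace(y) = 1.52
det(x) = -0.00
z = y + x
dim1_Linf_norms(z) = [1.11, 2.18, 1.7, 2.19, 1.15, 3.2, 1.19, 1.67]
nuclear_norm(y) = 11.18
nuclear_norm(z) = 18.23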